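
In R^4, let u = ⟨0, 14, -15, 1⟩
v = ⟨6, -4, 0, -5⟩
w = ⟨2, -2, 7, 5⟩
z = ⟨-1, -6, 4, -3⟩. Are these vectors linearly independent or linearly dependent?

Place the vectors as rows of a 4×4 matrix and reduce to echelon form.
The reduction yields 3 nonzero rows, so the rank is 3.
Since rank 3 < 4, the set is linearly dependent.
Indeed u + w + 2z = 0.

linearly dependent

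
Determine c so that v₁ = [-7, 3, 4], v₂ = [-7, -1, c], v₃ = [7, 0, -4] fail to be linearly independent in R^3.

Place the vectors as rows of a 3×3 matrix; dependence ⇔ determinant zero.
Expanding, det = 21*c - 84.
This vanishes exactly when c = 4.

c = 4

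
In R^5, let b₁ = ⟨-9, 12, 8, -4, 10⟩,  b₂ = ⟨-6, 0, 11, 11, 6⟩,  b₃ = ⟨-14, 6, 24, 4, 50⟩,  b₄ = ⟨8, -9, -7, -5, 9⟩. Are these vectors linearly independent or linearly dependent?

Place the vectors as rows of a 4×5 matrix and reduce to echelon form.
The reduction yields 3 nonzero rows, so the rank is 3.
Since rank 3 < 4, the set is linearly dependent.
Indeed 2b₁ + 2b₂ - b₃ + 2b₄ = 0.

linearly dependent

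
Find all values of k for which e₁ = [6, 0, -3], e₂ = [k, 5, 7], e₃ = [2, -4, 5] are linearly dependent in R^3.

k = -29

Dependence holds iff the 3×3 matrix [e₁ e₂ e₃] is singular.
Cofactor expansion gives det = 12*k + 348.
This vanishes exactly when k = -29.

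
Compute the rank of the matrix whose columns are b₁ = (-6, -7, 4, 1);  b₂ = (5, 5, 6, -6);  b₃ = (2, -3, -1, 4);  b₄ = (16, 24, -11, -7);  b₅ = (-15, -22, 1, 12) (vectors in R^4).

rank 3

Form the matrix with b₁, b₂, b₃, b₄, b₅ as columns and reduce.
The echelon form has 3 nonzero rows, so the rank is 3.
(With 5 elements in a 4-dimensional space the rank is at most 4.)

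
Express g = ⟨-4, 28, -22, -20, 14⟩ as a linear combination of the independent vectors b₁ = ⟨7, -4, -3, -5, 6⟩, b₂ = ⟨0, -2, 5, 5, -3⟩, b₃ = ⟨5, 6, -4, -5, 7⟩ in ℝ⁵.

g = -2b₁ - 4b₂ + 2b₃

Write g = α₁b₁ + … + α₃b₃ and equate components.
The system has the unique solution (α₁, α₂, α₃) = (-2, -4, 2).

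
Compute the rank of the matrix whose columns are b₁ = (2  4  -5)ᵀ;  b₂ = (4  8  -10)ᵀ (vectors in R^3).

1

Put the 3×2 matrix [b₁|b₂] into echelon form.
Reduction leaves 1 leading entry, giving rank 1.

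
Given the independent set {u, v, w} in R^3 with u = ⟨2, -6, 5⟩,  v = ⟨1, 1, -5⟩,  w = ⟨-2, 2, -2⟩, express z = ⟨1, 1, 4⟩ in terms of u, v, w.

Write z = α₁u + … + α₃w and equate components.
Row-reducing the augmented matrix gives the unique coefficients (α₁, α₂, α₃) = (-1, -1, -2).

z = -u - v - 2w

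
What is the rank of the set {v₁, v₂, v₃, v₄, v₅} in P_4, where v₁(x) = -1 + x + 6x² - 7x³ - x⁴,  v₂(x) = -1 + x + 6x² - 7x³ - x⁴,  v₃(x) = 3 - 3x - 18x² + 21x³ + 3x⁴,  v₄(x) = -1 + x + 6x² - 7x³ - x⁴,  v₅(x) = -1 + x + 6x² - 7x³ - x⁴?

Represent each element by its coordinate vector in ℝ⁵.
Form the matrix with v₁, v₂, v₃, v₄, v₅ as columns and reduce.
Reduction leaves 1 leading entry, giving rank 1.

rank 1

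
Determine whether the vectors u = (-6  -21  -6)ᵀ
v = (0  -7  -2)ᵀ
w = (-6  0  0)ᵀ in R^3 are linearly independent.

linearly dependent

Form the 3×3 matrix with these as columns; its determinant is 0.
A zero determinant means the columns are linearly dependent.
Indeed u - 3v - w = 0.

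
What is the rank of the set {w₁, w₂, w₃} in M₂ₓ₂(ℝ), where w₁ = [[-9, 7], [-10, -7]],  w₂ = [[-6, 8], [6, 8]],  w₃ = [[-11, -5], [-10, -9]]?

Represent each element by its coordinate vector in ℝ⁴.
Row-reduce the 3×4 matrix with these as rows.
There are 3 pivot columns, so rank = 3.

rank 3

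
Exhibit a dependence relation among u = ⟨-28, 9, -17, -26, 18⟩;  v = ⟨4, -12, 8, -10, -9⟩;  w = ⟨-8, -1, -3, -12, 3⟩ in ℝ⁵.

u + v - 3w = 0

Write the vectors as columns of a matrix and find a nonzero vector in its null space.
A generator of the null space is (1, 1, -3).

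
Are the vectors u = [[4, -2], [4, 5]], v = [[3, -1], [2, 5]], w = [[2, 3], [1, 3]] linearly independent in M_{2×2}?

linearly independent

Write each element as a coordinate vector in ℝ⁴ using {E₁₁, E₁₂, E₂₁, E₂₂}.
Place the vectors as rows of a 3×4 matrix and reduce to echelon form.
The reduction yields 3 nonzero rows, so the rank is 3.
Since rank = 3 (the number of vectors), the set is linearly independent.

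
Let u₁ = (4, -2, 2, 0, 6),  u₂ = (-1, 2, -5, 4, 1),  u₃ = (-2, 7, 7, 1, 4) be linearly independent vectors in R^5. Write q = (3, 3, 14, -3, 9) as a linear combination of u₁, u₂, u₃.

Since u₁, u₂, u₃ are independent, the coefficients expressing q are uniquely determined by a linear system.
Back-substitution yields (c₁, c₂, c₃) = (1, -1, 1).

q = u₁ - u₂ + u₃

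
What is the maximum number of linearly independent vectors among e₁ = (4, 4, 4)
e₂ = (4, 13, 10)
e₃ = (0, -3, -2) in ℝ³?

Row-reduce the 3×3 matrix with these as rows.
Exactly 2 pivots survive; hence the rank is 2.

2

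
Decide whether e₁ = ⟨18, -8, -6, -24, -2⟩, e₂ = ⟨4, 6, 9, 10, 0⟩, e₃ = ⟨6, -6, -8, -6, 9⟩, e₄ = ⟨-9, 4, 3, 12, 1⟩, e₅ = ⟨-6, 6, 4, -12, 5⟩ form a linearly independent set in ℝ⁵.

linearly dependent

One vector is a scalar multiple of another, so the set is dependent.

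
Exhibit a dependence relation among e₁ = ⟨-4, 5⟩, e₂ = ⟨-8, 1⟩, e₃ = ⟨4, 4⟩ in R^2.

Write the vectors as columns of a matrix and find a nonzero vector in its null space.
The free variable yields coefficients (1, -1, -1) (any nonzero multiple also works).

e₁ - e₂ - e₃ = 0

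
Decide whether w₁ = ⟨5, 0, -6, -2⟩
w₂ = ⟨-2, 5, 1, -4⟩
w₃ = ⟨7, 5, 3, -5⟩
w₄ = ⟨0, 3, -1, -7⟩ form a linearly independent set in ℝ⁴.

linearly independent

Row-reduce the matrix whose columns are w₁, w₂, w₃, w₄.
The reduction yields 4 nonzero rows, so the rank is 4.
Since rank = 4 (the number of vectors), the set is linearly independent.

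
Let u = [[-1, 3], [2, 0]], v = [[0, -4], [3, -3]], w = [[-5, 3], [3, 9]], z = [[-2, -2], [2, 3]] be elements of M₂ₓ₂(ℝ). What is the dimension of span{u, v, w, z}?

dim = 3

Pass to coordinate vectors with respect to the basis {E₁₁, E₁₂, E₂₁, E₂₂}.
Row-reduce the 4×4 matrix with these as rows.
There are 3 pivot columns, so rank = 3.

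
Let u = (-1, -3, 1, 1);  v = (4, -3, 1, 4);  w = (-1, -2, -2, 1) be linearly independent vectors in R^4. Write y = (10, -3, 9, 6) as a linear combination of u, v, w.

Set up the augmented matrix [u | v | w | y] and row-reduce.
Back-substitution yields (c₁, c₂, c₃) = (1, 2, -3).

y = u + 2v - 3w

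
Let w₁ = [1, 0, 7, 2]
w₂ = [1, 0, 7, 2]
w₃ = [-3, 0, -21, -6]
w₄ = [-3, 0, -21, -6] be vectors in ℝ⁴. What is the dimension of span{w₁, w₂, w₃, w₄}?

dim = 1

Put the 4×4 matrix [w₁|w₂|w₃|w₄] into echelon form.
The echelon form has 1 nonzero row, so the rank is 1.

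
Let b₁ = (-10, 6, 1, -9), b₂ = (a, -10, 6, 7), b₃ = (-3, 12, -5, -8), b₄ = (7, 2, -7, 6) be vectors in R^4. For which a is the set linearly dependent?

The set is linearly dependent precisely when det[b₁; b₂; b₃; b₄] = 0.
Expanding, det = 806 - 62*a.
Solving 806 - 62*a = 0 yields a = 13.

a = 13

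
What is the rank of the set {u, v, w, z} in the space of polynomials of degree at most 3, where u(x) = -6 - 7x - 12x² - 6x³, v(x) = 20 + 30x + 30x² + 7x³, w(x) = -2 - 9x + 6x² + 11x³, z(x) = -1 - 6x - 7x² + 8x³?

3

Pass to coordinate vectors with respect to the basis {1, x, …, x³}.
Apply Gaussian elimination to the matrix whose rows are u, v, w, z.
Reduction leaves 3 leading entries, giving rank 3.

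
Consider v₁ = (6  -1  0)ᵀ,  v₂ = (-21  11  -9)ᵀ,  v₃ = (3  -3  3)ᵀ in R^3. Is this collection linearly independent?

The matrix [v₁|v₂|v₃] has determinant 0.
A zero determinant means the columns are linearly dependent.
Indeed 2v₁ + v₂ + 3v₃ = 0.

linearly dependent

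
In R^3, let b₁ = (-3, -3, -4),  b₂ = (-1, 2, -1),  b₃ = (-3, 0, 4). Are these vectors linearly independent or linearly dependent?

Place the vectors as rows of a 3×3 matrix and reduce to echelon form.
The reduction yields 3 nonzero rows, so the rank is 3.
Since rank = 3 (the number of vectors), the set is linearly independent.

linearly independent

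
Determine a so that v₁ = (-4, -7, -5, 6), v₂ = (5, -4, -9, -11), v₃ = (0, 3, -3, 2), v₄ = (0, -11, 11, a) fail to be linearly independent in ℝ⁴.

a = -22/3

Place the vectors as rows of a 4×4 matrix; dependence ⇔ determinant zero.
The determinant works out to -336*a - 2464.
This vanishes exactly when a = -22/3.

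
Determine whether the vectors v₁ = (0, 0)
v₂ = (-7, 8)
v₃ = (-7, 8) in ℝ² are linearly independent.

linearly dependent

There are 3 vectors in a 2-dimensional space, so they cannot be linearly independent.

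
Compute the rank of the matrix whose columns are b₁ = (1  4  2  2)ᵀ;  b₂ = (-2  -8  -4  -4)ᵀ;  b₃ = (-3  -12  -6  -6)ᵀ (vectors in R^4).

1

Form the matrix with b₁, b₂, b₃ as columns and reduce.
Exactly 1 pivot survives; hence the rank is 1.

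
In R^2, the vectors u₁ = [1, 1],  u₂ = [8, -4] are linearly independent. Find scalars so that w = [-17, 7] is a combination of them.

Set up the augmented matrix [u₁ | u₂ | w] and row-reduce.
Back-substitution yields (c₁, c₂) = (-1, -2).

w = -u₁ - 2u₂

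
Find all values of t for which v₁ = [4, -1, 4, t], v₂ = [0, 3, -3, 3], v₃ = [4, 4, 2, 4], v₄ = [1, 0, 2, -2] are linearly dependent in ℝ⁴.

t = 11

Place the vectors as rows of a 4×4 matrix; dependence ⇔ determinant zero.
The determinant works out to 6*t - 66.
This vanishes exactly when t = 11.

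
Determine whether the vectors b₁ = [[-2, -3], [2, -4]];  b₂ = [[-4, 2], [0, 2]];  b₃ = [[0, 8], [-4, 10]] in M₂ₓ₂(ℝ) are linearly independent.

Take coordinates with respect to the standard basis {E₁₁, E₁₂, E₂₁, E₂₂}.
Row-reduce the matrix whose columns are b₁, b₂, b₃.
The reduction yields 2 nonzero rows, so the rank is 2.
Since rank 2 < 3, the set is linearly dependent.

linearly dependent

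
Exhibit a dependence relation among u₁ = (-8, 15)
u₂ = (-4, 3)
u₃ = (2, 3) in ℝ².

u₁ - 3u₂ - 2u₃ = 0

Set up α₁u₁ + … + α₃u₃ = 0 and solve the homogeneous system.
One solution (up to scaling) is (1, -3, -2).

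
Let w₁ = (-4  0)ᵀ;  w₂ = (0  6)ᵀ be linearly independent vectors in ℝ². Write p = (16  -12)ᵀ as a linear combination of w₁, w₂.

Since w₁, w₂ are independent, the coefficients expressing p are uniquely determined by a linear system.
The system has the unique solution (c₁, c₂) = (-4, -2).

p = -4w₁ - 2w₂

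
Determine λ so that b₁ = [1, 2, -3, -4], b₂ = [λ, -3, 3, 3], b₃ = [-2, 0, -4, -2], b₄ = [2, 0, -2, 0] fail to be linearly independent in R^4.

λ = -9

The set is linearly dependent precisely when det[b₁; b₂; b₃; b₄] = 0.
The determinant works out to 8*λ + 72.
Setting this to zero gives λ = -9.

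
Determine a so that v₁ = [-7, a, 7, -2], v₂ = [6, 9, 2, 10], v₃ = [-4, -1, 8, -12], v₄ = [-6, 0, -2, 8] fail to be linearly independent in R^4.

Dependence holds iff the 4×4 matrix [v₁ v₂ v₃ v₄] is singular.
Cofactor expansion gives det = 2016 - 1008*a.
This vanishes exactly when a = 2.

a = 2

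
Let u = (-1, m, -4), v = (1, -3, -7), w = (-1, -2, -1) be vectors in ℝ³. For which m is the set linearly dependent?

Place the vectors as rows of a 3×3 matrix; dependence ⇔ determinant zero.
Expanding, det = 8*m + 31.
Setting this to zero gives m = -31/8.

m = -31/8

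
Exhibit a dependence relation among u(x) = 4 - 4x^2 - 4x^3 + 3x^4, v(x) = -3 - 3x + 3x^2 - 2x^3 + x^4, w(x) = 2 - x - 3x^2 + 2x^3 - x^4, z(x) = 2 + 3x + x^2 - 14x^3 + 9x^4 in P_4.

2u - 3w - z = 0

Write each element as a vector in ℝ⁵ using {1, x, …, x^4}.
Row-reduce the matrix with u, v, w, z as columns; the null space gives the coefficients.
One solution (up to scaling) is (2, 0, -3, -1).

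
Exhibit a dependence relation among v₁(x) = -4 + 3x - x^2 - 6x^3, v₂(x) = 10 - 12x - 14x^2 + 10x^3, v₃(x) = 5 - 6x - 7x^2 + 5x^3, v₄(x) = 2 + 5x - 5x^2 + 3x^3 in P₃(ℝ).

Write each element as a vector in ℝ⁴ using {1, x, …, x^3}.
Set up α₁v₁ + … + α₄v₄ = 0 and solve the homogeneous system.
One solution (up to scaling) is (0, 1, -2, 0).

v₂ - 2v₃ = 0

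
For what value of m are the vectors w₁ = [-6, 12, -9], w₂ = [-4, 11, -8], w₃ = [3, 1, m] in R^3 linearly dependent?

The set is linearly dependent precisely when det[w₁; w₂; w₃] = 0.
Cofactor expansion gives det = -18*m - 3.
This vanishes exactly when m = -1/6.

m = -1/6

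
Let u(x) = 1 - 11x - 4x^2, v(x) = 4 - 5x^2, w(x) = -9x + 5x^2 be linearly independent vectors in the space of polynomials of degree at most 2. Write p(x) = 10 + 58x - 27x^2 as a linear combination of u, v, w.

Identify each element with its coordinate vector in ℝ³ via {1, x, x^2}.
Solve the system with u, v, w as columns and p as the right-hand side.
Row-reducing the augmented matrix gives the unique coefficients (c₁, c₂, c₃) = (-2, 3, -4).

p = -2u + 3v - 4w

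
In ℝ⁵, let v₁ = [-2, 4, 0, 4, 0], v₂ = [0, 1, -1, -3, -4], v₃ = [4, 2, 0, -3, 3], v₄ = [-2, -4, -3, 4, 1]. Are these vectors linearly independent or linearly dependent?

linearly independent

Place the vectors as rows of a 4×5 matrix and reduce to echelon form.
The reduction yields 4 nonzero rows, so the rank is 4.
Since rank = 4 (the number of vectors), the set is linearly independent.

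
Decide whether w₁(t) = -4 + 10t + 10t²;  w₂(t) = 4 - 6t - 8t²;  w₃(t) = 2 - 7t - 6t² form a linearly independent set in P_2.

linearly dependent

Take coordinates with respect to the standard basis {1, t, t²}.
The matrix [w₁|w₂|w₃] has determinant 0.
A zero determinant means the columns are linearly dependent.
Indeed 2w₁ + w₂ + 2w₃ = 0.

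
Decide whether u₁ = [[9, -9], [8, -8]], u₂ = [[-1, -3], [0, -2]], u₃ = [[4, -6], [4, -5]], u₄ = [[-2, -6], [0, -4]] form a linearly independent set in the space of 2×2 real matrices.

linearly dependent

Take coordinates with respect to the standard basis {E₁₁, E₁₂, E₂₁, E₂₂}.
One vector is a scalar multiple of another, so the set is dependent.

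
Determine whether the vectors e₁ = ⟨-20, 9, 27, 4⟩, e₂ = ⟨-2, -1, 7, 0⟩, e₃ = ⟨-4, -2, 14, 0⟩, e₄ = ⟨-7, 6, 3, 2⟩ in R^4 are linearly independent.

linearly dependent

Row-reduce the matrix whose columns are e₁, e₂, e₃, e₄.
The reduction yields 2 nonzero rows, so the rank is 2.
Since rank 2 < 4, the set is linearly dependent.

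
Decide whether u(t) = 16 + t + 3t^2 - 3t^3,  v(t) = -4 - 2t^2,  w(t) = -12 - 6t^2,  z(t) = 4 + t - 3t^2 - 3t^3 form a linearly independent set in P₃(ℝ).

Write each element as a coordinate vector in ℝ⁴ using {1, t, …, t^3}.
Row-reduce the matrix whose columns are u, v, w, z.
The reduction yields 2 nonzero rows, so the rank is 2.
Since rank 2 < 4, the set is linearly dependent.
Indeed 3v - w = 0.

linearly dependent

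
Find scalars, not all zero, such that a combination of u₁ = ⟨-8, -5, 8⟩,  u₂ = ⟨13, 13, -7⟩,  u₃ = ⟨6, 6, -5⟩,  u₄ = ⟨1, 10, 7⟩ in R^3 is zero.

3u₁ + u₂ + 2u₃ - u₄ = 0

Row-reduce the matrix with u₁, u₂, u₃, u₄ as columns; the null space gives the coefficients.
The free variable yields coefficients (3, 1, 2, -1) (any nonzero multiple also works).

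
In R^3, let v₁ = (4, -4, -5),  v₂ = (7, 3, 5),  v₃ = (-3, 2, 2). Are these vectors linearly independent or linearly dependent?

Row-reduce the matrix whose columns are v₁, v₂, v₃.
The reduction yields 3 nonzero rows, so the rank is 3.
Since rank = 3 (the number of vectors), the set is linearly independent.

linearly independent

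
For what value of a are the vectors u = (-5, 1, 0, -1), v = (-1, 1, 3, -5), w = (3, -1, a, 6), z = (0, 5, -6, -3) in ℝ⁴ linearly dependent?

Place the vectors as rows of a 4×4 matrix; dependence ⇔ determinant zero.
Expanding, det = -108*a - 459.
Solving -108*a - 459 = 0 yields a = -17/4.

a = -17/4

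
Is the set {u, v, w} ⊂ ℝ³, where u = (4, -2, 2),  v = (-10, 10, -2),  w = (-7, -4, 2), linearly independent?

Place the vectors as rows of a 3×3 matrix and reduce to echelon form.
The reduction yields 3 nonzero rows, so the rank is 3.
Since rank = 3 (the number of vectors), the set is linearly independent.

linearly independent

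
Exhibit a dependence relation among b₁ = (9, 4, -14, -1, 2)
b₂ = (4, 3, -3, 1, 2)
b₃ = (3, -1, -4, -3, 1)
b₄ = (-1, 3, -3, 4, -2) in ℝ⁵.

Write the vectors as columns of a matrix and find a nonzero vector in its null space.
A generator of the null space is (1, -1, -2, -1).

b₁ - b₂ - 2b₃ - b₄ = 0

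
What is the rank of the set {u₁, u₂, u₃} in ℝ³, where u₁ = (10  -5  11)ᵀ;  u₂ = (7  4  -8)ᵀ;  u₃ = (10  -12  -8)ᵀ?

3

Row-reduce the 3×3 matrix with these as rows.
There are 3 pivot columns, so rank = 3.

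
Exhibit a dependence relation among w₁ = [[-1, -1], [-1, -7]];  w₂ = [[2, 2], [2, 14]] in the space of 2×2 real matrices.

2w₁ + w₂ = 0

Pass to coordinate vectors relative to the basis {E₁₁, E₁₂, E₂₁, E₂₂}.
Solve the homogeneous system with w₁, w₂ as columns by row-reducing the coefficient matrix.
The free variable yields coefficients (2, 1) (any nonzero multiple also works).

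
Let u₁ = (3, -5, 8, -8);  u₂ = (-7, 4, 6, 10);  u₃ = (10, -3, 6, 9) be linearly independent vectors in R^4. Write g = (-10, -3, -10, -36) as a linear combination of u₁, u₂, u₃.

g = u₁ - u₂ - 2u₃

Set up the augmented matrix [u₁ | u₂ | u₃ | g] and row-reduce.
Row-reducing the augmented matrix gives the unique coefficients (α₁, α₂, α₃) = (1, -1, -2).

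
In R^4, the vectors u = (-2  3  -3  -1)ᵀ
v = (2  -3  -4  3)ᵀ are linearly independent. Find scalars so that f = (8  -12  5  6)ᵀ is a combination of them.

Solve the system with u, v as columns and f as the right-hand side.
Row-reducing the augmented matrix gives the unique coefficients (a₁, a₂) = (-3, 1).

f = -3u + v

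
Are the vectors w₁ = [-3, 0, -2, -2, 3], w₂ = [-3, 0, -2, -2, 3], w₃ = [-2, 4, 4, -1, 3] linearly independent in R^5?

linearly dependent

Two of the vectors are equal, giving an immediate dependence.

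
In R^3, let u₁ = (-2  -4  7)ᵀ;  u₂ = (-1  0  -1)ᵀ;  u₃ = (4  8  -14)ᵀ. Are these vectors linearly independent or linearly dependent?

The matrix [u₁|u₂|u₃] has determinant 0.
A zero determinant means the columns are linearly dependent.

linearly dependent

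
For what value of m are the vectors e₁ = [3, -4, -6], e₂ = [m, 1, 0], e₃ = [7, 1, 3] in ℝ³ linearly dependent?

The vectors are dependent exactly when the determinant of the matrix with rows e₁, e₂, e₃ vanishes.
Cofactor expansion gives det = 6*m + 51.
This vanishes exactly when m = -17/2.

m = -17/2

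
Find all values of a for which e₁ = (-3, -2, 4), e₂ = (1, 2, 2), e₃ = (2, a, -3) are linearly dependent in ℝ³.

The vectors are dependent exactly when the determinant of the matrix with rows e₁, e₂, e₃ vanishes.
The determinant works out to 10*a - 12.
Setting this to zero gives a = 6/5.

a = 6/5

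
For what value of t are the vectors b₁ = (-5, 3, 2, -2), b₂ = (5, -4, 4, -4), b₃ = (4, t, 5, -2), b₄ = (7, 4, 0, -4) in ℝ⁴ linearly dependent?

t = -10

The vectors are dependent exactly when the determinant of the matrix with rows b₁, b₂, b₃, b₄ vanishes.
Cofactor expansion gives det = -120*t - 1200.
Solving -120*t - 1200 = 0 yields t = -10.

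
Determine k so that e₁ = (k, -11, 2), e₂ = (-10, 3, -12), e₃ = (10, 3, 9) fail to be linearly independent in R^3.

Dependence holds iff the 3×3 matrix [e₁ e₂ e₃] is singular.
Expanding, det = 63*k + 210.
Solving 63*k + 210 = 0 yields k = -10/3.

k = -10/3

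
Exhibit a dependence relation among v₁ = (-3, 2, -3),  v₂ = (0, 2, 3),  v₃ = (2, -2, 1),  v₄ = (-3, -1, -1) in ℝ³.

2v₁ + v₂ + 3v₃ = 0

Set up α₁v₁ + … + α₄v₄ = 0 and solve the homogeneous system.
One solution (up to scaling) is (2, 1, 3, 0).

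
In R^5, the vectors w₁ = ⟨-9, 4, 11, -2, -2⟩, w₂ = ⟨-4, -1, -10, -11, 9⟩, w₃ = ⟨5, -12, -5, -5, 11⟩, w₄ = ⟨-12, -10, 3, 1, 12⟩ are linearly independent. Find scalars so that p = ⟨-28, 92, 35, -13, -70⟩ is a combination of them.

p = 4w₁ + 2w₂ - 4w₃ - 3w₄

Solve the system with w₁, w₂, w₃, w₄ as columns and p as the right-hand side.
Row-reducing the augmented matrix gives the unique coefficients (α₁, …, α₄) = (4, 2, -4, -3).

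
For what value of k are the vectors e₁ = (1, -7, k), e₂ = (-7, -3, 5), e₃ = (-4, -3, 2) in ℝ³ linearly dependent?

k = -17/3

Place the vectors as rows of a 3×3 matrix; dependence ⇔ determinant zero.
Cofactor expansion gives det = 9*k + 51.
Setting this to zero gives k = -17/3.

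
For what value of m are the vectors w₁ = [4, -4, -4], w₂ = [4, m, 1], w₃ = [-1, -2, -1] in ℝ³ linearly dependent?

m = 7/2

The vectors are dependent exactly when the determinant of the matrix with rows w₁, w₂, w₃ vanishes.
Cofactor expansion gives det = 28 - 8*m.
Setting this to zero gives m = 7/2.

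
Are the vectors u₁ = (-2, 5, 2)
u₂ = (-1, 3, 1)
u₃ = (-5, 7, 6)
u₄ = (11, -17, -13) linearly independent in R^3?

linearly dependent

There are 4 vectors in a 3-dimensional space, so they cannot be linearly independent.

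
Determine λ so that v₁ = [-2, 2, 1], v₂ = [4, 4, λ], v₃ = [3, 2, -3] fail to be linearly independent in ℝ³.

The set is linearly dependent precisely when det[v₁; v₂; v₃] = 0.
Expanding, det = 10*λ + 44.
Setting this to zero gives λ = -22/5.

λ = -22/5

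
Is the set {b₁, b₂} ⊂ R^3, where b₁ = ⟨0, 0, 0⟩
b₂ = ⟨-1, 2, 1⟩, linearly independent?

One of the vectors is the zero vector, so the set is linearly dependent.

linearly dependent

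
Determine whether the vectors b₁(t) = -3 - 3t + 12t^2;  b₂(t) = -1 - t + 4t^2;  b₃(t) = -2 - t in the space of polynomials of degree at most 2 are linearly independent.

linearly dependent

Write each element as a coordinate vector in ℝ³ using {1, t, t^2}.
One vector is a scalar multiple of another, so the set is dependent.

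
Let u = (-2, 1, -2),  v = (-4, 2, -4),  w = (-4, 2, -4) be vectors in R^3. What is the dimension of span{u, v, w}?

1

Apply Gaussian elimination to the matrix whose rows are u, v, w.
Exactly 1 pivot survives; hence the rank is 1.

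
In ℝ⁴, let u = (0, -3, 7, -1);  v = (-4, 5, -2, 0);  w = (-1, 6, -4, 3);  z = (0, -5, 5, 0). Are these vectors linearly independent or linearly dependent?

linearly independent

Form the 4×4 matrix with these as columns; its determinant is -265.
A nonzero determinant means the columns are linearly independent.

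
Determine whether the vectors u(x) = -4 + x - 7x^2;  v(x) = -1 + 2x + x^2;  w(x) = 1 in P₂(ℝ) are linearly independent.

linearly independent

Write each element as a coordinate vector in ℝ³ using {1, x, x^2}.
The matrix [u|v|w] has determinant 15.
A nonzero determinant means the columns are linearly independent.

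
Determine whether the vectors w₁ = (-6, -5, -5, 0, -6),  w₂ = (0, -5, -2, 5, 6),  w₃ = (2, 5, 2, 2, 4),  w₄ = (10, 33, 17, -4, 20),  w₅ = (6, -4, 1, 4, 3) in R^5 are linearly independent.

Place the vectors as rows of a 5×5 matrix and reduce to echelon form.
The reduction yields 4 nonzero rows, so the rank is 4.
Since rank 4 < 5, the set is linearly dependent.
Indeed 3w₁ - 2w₃ + w₄ + 2w₅ = 0.

linearly dependent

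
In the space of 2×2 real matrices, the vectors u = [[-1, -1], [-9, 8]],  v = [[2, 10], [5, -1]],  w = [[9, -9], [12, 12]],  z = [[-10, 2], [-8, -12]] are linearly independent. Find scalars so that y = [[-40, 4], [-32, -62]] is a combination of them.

Take coordinate vectors relative to {E₁₁, E₁₂, E₂₁, E₂₂}.
Since u, v, w, z are independent, the coefficients expressing y are uniquely determined by a linear system.
Back-substitution yields (α₁, …, α₄) = (-2, -2, -2, 2).

y = -2u - 2v - 2w + 2z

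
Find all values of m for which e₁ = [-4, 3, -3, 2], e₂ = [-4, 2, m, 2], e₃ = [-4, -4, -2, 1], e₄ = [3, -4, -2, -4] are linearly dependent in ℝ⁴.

Place the vectors as rows of a 4×4 matrix; dependence ⇔ determinant zero.
The determinant works out to 63*m + 162.
This vanishes exactly when m = -18/7.

m = -18/7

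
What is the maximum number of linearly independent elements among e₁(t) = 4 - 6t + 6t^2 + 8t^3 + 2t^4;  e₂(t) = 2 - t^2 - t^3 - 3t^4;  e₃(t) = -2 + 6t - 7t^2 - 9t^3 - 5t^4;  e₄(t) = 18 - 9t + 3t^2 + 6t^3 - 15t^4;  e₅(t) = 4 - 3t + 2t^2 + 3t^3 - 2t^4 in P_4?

Represent each element by its coordinate vector in ℝ⁵.
Form the matrix with e₁, e₂, e₃, e₄, e₅ as columns and reduce.
Exactly 2 pivots survive; hence the rank is 2.

2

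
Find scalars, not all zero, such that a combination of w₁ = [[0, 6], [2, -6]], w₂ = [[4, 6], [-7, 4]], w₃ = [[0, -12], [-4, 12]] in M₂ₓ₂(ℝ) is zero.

2w₁ + w₃ = 0

Write each element as a vector in ℝ⁴ using {E₁₁, E₁₂, E₂₁, E₂₂}.
Set up α₁w₁ + … + α₃w₃ = 0 and solve the homogeneous system.
One solution (up to scaling) is (2, 0, 1).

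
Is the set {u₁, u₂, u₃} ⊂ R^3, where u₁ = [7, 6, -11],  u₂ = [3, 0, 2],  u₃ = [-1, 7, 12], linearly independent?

The matrix [u₁|u₂|u₃] has determinant -557.
A nonzero determinant means the columns are linearly independent.

linearly independent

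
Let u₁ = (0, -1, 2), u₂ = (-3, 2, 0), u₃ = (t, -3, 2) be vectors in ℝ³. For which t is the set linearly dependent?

Place the vectors as rows of a 3×3 matrix; dependence ⇔ determinant zero.
Cofactor expansion gives det = 12 - 4*t.
This vanishes exactly when t = 3.

t = 3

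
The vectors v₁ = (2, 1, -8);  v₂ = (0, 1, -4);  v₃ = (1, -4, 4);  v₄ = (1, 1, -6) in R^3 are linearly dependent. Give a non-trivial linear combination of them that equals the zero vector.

v₁ + v₂ - 2v₄ = 0

Row-reduce the matrix with v₁, v₂, v₃, v₄ as columns; the null space gives the coefficients.
One solution (up to scaling) is (1, 1, 0, -2).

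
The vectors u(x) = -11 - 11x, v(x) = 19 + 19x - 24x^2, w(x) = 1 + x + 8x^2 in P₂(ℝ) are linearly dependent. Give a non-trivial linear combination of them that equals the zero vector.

Pass to coordinate vectors relative to the basis {1, x, x^2}.
Write the vectors as columns of a matrix and find a nonzero vector in its null space.
The free variable yields coefficients (2, 1, 3) (any nonzero multiple also works).

2u + v + 3w = 0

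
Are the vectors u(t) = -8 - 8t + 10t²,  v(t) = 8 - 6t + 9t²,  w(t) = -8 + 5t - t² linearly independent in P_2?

Write each element as a coordinate vector in ℝ³ using {1, t, t²}.
Form the 3×3 matrix with these as columns; its determinant is 744.
A nonzero determinant means the columns are linearly independent.

linearly independent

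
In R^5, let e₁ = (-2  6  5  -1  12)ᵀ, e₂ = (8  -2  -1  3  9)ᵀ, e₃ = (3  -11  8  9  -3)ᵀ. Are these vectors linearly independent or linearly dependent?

linearly independent

Row-reduce the matrix whose columns are e₁, e₂, e₃.
The reduction yields 3 nonzero rows, so the rank is 3.
Since rank = 3 (the number of vectors), the set is linearly independent.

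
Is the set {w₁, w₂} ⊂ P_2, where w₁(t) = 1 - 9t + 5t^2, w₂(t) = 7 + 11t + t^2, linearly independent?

linearly independent

Take coordinates with respect to the standard basis {1, t, t^2}.
Row-reduce the matrix whose columns are w₁, w₂.
The reduction yields 2 nonzero rows, so the rank is 2.
Since rank = 2 (the number of vectors), the set is linearly independent.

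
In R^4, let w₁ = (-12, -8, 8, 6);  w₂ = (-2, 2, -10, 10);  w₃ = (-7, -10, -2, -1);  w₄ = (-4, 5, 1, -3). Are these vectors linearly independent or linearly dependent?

Form the 4×4 matrix with these as columns; its determinant is -15832.
A nonzero determinant means the columns are linearly independent.

linearly independent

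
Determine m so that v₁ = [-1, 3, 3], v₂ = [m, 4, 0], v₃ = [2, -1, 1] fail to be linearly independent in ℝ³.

m = -14/3

The set is linearly dependent precisely when det[v₁; v₂; v₃] = 0.
Cofactor expansion gives det = -6*m - 28.
Solving -6*m - 28 = 0 yields m = -14/3.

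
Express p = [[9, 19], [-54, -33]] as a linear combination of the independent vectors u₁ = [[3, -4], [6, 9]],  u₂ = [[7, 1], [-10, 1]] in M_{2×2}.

Identify each element with its coordinate vector in ℝ⁴ via {E₁₁, E₁₂, E₂₁, E₂₂}.
Since u₁, u₂ are independent, the coefficients expressing p are uniquely determined by a linear system.
Back-substitution yields (a₁, a₂) = (-4, 3).

p = -4u₁ + 3u₂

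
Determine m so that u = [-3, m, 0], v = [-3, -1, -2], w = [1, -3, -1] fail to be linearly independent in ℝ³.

m = 3

Dependence holds iff the 3×3 matrix [u v w] is singular.
The determinant works out to 15 - 5*m.
Solving 15 - 5*m = 0 yields m = 3.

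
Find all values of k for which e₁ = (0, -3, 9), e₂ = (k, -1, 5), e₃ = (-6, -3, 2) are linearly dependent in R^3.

k = 12/7

Dependence holds iff the 3×3 matrix [e₁ e₂ e₃] is singular.
The determinant works out to 36 - 21*k.
This vanishes exactly when k = 12/7.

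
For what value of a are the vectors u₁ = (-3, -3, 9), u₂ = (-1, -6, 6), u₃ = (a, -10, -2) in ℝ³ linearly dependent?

a = 10/3

Dependence holds iff the 3×3 matrix [u₁ u₂ u₃] is singular.
Expanding, det = 36*a - 120.
Solving 36*a - 120 = 0 yields a = 10/3.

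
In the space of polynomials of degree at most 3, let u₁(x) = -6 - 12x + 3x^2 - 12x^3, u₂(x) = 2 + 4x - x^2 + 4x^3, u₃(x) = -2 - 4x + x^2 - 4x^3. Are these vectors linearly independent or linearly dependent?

linearly dependent

Take coordinates with respect to the standard basis {1, x, …, x^3}.
Row-reduce the matrix whose columns are u₁, u₂, u₃.
The reduction yields 1 nonzero row, so the rank is 1.
Since rank 1 < 3, the set is linearly dependent.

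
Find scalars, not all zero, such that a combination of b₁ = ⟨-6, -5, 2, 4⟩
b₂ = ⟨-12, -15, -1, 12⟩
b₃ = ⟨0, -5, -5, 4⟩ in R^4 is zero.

Write the vectors as columns of a matrix and find a nonzero vector in its null space.
A generator of the null space is (2, -1, 1).

2b₁ - b₂ + b₃ = 0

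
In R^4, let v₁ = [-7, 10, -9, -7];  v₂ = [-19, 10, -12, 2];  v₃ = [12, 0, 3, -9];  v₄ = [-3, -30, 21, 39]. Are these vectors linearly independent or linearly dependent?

Place the vectors as rows of a 4×4 matrix and reduce to echelon form.
The reduction yields 2 nonzero rows, so the rank is 2.
Since rank 2 < 4, the set is linearly dependent.
Indeed v₁ - v₂ - v₃ = 0.

linearly dependent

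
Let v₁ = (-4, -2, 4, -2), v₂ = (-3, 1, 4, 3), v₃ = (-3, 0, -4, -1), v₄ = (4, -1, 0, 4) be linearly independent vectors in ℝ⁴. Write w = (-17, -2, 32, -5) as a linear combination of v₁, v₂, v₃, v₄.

w = 3v₁ + 2v₂ - 3v₃ - 2v₄

Solve the system with v₁, v₂, v₃, v₄ as columns and w as the right-hand side.
The system has the unique solution (a₁, …, a₄) = (3, 2, -3, -2).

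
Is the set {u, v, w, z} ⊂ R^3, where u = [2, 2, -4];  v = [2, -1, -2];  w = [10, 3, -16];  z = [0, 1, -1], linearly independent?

There are 4 vectors in a 3-dimensional space, so they cannot be linearly independent.

linearly dependent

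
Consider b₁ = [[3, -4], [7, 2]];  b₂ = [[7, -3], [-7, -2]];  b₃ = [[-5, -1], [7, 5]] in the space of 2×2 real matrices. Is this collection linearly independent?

Write each element as a coordinate vector in ℝ⁴ using {E₁₁, E₁₂, E₂₁, E₂₂}.
Row-reduce the matrix whose columns are b₁, b₂, b₃.
The reduction yields 3 nonzero rows, so the rank is 3.
Since rank = 3 (the number of vectors), the set is linearly independent.

linearly independent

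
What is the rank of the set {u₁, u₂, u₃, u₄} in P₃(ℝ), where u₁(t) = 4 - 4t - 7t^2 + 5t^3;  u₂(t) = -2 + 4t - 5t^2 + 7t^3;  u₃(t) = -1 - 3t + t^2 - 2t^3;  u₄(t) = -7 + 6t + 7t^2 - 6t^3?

rank 4

Use coordinates relative to {1, t, …, t^3}.
Row-reduce the 4×4 matrix with these as rows.
The echelon form has 4 nonzero rows, so the rank is 4.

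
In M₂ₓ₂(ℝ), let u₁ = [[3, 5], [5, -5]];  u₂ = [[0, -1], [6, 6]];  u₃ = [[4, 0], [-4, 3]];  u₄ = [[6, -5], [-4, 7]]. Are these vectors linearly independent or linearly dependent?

Take coordinates with respect to the standard basis {E₁₁, E₁₂, E₂₁, E₂₂}.
The matrix [u₁|u₂|u₃|u₄] has determinant -1632.
A nonzero determinant means the columns are linearly independent.

linearly independent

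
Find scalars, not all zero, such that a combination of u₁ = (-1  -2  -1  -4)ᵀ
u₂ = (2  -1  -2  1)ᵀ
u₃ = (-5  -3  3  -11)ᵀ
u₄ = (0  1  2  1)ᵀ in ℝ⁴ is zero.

Write the vectors as columns of a matrix and find a nonzero vector in its null space.
One solution (up to scaling) is (3, -1, -1, 2).

3u₁ - u₂ - u₃ + 2u₄ = 0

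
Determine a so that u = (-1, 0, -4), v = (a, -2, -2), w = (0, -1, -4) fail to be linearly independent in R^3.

a = 3/2

Place the vectors as rows of a 3×3 matrix; dependence ⇔ determinant zero.
Expanding, det = 4*a - 6.
Solving 4*a - 6 = 0 yields a = 3/2.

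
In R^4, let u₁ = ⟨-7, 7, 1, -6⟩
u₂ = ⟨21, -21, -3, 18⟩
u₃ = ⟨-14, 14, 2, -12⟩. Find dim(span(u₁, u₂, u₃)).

Row-reduce the 3×4 matrix with these as rows.
Reduction leaves 1 leading entry, giving rank 1.

1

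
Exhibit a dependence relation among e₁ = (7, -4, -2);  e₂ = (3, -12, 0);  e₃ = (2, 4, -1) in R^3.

Row-reduce the matrix with e₁, e₂, e₃ as columns; the null space gives the coefficients.
A generator of the null space is (1, -1, -2).

e₁ - e₂ - 2e₃ = 0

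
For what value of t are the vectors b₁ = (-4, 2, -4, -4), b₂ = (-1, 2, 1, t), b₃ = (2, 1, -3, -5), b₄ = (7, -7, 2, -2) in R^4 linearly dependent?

t = 29/11

The set is linearly dependent precisely when det[b₁; b₂; b₃; b₄] = 0.
Cofactor expansion gives det = 110*t - 290.
Solving 110*t - 290 = 0 yields t = 29/11.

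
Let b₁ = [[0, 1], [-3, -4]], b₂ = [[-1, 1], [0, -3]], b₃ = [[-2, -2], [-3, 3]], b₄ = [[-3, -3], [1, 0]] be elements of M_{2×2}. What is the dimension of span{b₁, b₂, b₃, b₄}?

Represent each element by its coordinate vector in ℝ⁴.
Row-reduce the 4×4 matrix with these as rows.
Exactly 4 pivots survive; hence the rank is 4.

dim = 4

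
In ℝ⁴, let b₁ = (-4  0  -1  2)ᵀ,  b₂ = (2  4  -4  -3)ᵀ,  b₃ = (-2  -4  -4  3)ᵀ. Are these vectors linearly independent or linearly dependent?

linearly independent

Row-reduce the matrix whose columns are b₁, b₂, b₃.
The reduction yields 3 nonzero rows, so the rank is 3.
Since rank = 3 (the number of vectors), the set is linearly independent.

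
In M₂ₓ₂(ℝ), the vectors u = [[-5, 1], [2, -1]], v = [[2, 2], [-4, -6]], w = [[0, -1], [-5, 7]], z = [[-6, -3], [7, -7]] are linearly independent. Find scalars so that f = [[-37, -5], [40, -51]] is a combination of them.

Identify each element with its coordinate vector in ℝ⁴ via {E₁₁, E₁₂, E₂₁, E₂₂}.
Since u, v, w, z are independent, the coefficients expressing f are uniquely determined by a linear system.
Row-reducing the augmented matrix gives the unique coefficients (c₁, …, c₄) = (3, 1, -2, 4).

f = 3u + v - 2w + 4z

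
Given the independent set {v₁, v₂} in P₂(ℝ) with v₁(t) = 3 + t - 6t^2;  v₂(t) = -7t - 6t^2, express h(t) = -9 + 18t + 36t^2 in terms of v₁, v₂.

h = -3v₁ - 3v₂

Take coordinate vectors relative to {1, t, t^2}.
Set up the augmented matrix [v₁ | v₂ | h] and row-reduce.
Back-substitution yields (a₁, a₂) = (-3, -3).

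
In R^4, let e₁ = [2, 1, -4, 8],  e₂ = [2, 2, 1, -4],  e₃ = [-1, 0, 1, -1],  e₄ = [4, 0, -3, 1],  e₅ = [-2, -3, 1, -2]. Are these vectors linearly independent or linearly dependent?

linearly dependent

There are 5 vectors in a 4-dimensional space, so they cannot be linearly independent.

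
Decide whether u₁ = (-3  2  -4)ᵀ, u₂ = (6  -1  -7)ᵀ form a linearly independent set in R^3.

Row-reduce the matrix whose columns are u₁, u₂.
The reduction yields 2 nonzero rows, so the rank is 2.
Since rank = 2 (the number of vectors), the set is linearly independent.

linearly independent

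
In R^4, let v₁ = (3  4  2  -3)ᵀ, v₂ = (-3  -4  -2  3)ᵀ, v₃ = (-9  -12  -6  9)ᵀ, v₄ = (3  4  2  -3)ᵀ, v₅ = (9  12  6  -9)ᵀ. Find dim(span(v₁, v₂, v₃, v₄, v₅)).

dim = 1

Row-reduce the 5×4 matrix with these as rows.
The echelon form has 1 nonzero row, so the rank is 1.
(With 5 elements in a 4-dimensional space the rank is at most 4.)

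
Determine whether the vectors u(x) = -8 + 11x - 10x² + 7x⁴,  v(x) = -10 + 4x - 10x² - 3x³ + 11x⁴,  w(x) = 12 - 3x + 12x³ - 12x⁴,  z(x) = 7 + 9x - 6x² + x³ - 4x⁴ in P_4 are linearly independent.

linearly independent

Write each element as a coordinate vector in ℝ⁵ using {1, x, …, x⁴}.
Row-reduce the matrix whose columns are u, v, w, z.
The reduction yields 4 nonzero rows, so the rank is 4.
Since rank = 4 (the number of vectors), the set is linearly independent.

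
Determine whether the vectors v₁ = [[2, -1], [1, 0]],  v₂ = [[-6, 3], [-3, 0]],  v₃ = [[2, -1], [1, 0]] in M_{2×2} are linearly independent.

linearly dependent

Write each element as a coordinate vector in ℝ⁴ using {E₁₁, E₁₂, E₂₁, E₂₂}.
Two of the vectors are equal, giving an immediate dependence.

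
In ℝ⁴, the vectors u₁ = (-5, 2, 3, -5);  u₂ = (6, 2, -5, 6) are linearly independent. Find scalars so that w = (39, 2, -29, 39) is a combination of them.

Set up the augmented matrix [u₁ | u₂ | w] and row-reduce.
Back-substitution yields (α₁, α₂) = (-3, 4).

w = -3u₁ + 4u₂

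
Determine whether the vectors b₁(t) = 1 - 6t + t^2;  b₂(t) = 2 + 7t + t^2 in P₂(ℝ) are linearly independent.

Take coordinates with respect to the standard basis {1, t, t^2}.
Row-reduce the matrix whose columns are b₁, b₂.
The reduction yields 2 nonzero rows, so the rank is 2.
Since rank = 2 (the number of vectors), the set is linearly independent.

linearly independent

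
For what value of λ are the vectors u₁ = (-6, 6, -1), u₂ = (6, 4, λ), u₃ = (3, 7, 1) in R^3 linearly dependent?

λ = 3/2

The vectors are dependent exactly when the determinant of the matrix with rows u₁, u₂, u₃ vanishes.
Cofactor expansion gives det = 60*λ - 90.
This vanishes exactly when λ = 3/2.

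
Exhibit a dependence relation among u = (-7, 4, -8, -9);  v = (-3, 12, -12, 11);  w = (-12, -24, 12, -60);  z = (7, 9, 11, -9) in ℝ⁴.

Set up α₁u + … + α₄z = 0 and solve the homogeneous system.
One solution (up to scaling) is (3, -3, -1, 0).

3u - 3v - w = 0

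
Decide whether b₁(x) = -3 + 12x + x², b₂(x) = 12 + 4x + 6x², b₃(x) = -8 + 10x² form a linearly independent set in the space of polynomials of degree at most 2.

linearly independent

Take coordinates with respect to the standard basis {1, x, x²}.
Form the 3×3 matrix with these as columns; its determinant is -2104.
A nonzero determinant means the columns are linearly independent.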